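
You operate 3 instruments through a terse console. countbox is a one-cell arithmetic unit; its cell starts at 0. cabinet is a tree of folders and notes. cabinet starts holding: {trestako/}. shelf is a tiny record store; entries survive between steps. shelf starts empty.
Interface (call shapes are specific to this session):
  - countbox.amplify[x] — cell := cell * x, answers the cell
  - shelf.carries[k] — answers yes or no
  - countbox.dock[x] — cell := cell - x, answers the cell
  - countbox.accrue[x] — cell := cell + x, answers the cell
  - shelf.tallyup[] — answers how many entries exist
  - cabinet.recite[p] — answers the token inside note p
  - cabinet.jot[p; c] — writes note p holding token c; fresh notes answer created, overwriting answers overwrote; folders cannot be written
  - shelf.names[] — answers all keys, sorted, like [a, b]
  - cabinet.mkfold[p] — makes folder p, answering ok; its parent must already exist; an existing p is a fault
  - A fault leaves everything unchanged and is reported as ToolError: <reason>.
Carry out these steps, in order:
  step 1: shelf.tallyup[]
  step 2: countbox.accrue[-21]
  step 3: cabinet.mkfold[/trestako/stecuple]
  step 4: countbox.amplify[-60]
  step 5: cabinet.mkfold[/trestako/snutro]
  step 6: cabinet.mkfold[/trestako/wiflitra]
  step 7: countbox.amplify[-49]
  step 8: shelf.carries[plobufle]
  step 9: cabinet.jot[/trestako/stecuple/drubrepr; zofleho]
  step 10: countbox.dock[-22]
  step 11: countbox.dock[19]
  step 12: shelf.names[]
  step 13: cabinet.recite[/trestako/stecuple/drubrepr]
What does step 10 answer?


;; shelf.tallyup() ~> 0
;; countbox.accrue(x='-21') ~> -21
;; cabinet.mkfold(p='/trestako/stecuple') ~> ok
;; countbox.amplify(x='-60') ~> 1260
;; cabinet.mkfold(p='/trestako/snutro') ~> ok
;; cabinet.mkfold(p='/trestako/wiflitra') ~> ok
;; countbox.amplify(x='-49') ~> -61740
;; shelf.carries(k='plobufle') ~> no
;; cabinet.jot(p='/trestako/stecuple/drubrepr', c='zofleho') ~> created
;; countbox.dock(x='-22') ~> -61718
;; countbox.dock(x='19') ~> -61737
;; shelf.names() ~> []
;; cabinet.recite(p='/trestako/stecuple/drubrepr') ~> zofleho

Answer: -61718


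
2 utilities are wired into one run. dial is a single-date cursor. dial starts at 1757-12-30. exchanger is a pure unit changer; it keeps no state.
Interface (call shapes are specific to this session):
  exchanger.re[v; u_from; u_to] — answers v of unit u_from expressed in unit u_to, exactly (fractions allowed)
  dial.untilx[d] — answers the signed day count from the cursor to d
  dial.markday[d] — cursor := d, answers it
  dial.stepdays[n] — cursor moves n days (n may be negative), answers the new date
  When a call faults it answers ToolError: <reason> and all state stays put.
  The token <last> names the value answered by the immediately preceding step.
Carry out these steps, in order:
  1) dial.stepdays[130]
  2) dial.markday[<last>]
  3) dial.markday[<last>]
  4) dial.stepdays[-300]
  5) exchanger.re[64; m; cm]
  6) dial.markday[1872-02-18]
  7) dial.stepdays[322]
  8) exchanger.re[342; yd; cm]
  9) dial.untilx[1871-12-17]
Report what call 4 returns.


$ dial.stepdays n→130
  1758-05-09
$ dial.markday d→<last>
  1758-05-09
$ dial.markday d→<last>
  1758-05-09
$ dial.stepdays n→-300
  1757-07-13
$ exchanger.re v→64 u_from→m u_to→cm
  6400
$ dial.markday d→1872-02-18
  1872-02-18
$ dial.stepdays n→322
  1873-01-05
$ exchanger.re v→342 u_from→yd u_to→cm
  781812/25
$ dial.untilx d→1871-12-17
  -385

Answer: 1757-07-13


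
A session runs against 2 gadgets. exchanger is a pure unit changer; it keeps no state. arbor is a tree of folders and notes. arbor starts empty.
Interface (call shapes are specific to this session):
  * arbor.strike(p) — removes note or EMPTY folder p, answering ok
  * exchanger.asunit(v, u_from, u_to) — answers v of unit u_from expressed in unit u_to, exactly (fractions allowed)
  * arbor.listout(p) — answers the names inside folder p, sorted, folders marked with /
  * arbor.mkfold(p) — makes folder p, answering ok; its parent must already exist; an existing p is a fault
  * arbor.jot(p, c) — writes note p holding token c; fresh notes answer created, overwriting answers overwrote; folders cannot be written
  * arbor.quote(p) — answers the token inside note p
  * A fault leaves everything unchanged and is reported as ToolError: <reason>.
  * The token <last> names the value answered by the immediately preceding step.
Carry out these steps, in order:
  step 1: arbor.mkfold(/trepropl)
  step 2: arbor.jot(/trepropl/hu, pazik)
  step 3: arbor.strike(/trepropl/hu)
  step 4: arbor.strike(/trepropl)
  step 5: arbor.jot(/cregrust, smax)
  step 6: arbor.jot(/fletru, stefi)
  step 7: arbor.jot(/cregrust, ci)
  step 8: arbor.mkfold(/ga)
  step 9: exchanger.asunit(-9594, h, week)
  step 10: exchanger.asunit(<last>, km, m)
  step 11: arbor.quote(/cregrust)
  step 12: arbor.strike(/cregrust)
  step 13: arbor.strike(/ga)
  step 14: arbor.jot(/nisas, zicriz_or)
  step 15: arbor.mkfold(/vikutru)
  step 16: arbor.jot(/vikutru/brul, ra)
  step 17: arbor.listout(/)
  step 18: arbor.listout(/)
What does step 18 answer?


Answer: [fletru, nisas, vikutru/]

Derivation:
CALL mkfold[/trepropl]
RET  ok
CALL jot[/trepropl/hu; pazik]
RET  created
CALL strike[/trepropl/hu]
RET  ok
CALL strike[/trepropl]
RET  ok
CALL jot[/cregrust; smax]
RET  created
CALL jot[/fletru; stefi]
RET  created
CALL jot[/cregrust; ci]
RET  overwrote
CALL mkfold[/ga]
RET  ok
CALL asunit[-9594; h; week]
RET  -1599/28
CALL asunit[<last>; km; m]
RET  -399750/7
CALL quote[/cregrust]
RET  ci
CALL strike[/cregrust]
RET  ok
CALL strike[/ga]
RET  ok
CALL jot[/nisas; zicriz_or]
RET  created
CALL mkfold[/vikutru]
RET  ok
CALL jot[/vikutru/brul; ra]
RET  created
CALL listout[/]
RET  [fletru, nisas, vikutru/]
CALL listout[/]
RET  [fletru, nisas, vikutru/]


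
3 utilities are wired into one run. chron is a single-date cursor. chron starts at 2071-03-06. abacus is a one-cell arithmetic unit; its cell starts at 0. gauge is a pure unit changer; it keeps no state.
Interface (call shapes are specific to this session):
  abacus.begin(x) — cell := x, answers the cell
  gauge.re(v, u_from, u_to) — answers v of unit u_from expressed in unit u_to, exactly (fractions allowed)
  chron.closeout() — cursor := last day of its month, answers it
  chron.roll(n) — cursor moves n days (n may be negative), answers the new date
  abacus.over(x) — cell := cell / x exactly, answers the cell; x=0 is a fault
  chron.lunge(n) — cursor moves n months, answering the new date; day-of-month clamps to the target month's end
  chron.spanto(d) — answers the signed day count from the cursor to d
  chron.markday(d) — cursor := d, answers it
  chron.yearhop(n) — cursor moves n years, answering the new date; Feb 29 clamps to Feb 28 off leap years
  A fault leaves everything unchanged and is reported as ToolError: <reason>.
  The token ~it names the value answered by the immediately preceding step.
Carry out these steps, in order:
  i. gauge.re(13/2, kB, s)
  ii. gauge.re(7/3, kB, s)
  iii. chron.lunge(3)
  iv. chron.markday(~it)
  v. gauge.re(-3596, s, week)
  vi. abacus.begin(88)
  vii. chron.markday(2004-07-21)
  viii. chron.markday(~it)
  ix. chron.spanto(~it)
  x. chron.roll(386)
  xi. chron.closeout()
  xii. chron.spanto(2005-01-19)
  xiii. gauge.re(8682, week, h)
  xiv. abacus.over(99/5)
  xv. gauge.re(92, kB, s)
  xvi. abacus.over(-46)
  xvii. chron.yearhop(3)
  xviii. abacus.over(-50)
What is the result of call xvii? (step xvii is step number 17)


Answer: 2008-08-31

Derivation:
==> re(v='13/2', u_from='kB', u_to='s')
<== ToolError: incompatible units
==> re(v='7/3', u_from='kB', u_to='s')
<== ToolError: incompatible units
==> lunge(n='3')
<== 2071-06-06
==> markday(d='~it')
<== 2071-06-06
==> re(v='-3596', u_from='s', u_to='week')
<== -899/151200
==> begin(x='88')
<== 88
==> markday(d='2004-07-21')
<== 2004-07-21
==> markday(d='~it')
<== 2004-07-21
==> spanto(d='~it')
<== 0
==> roll(n='386')
<== 2005-08-11
==> closeout()
<== 2005-08-31
==> spanto(d='2005-01-19')
<== -224
==> re(v='8682', u_from='week', u_to='h')
<== 1458576
==> over(x='99/5')
<== 40/9
==> re(v='92', u_from='kB', u_to='s')
<== ToolError: incompatible units
==> over(x='-46')
<== -20/207
==> yearhop(n='3')
<== 2008-08-31
==> over(x='-50')
<== 2/1035


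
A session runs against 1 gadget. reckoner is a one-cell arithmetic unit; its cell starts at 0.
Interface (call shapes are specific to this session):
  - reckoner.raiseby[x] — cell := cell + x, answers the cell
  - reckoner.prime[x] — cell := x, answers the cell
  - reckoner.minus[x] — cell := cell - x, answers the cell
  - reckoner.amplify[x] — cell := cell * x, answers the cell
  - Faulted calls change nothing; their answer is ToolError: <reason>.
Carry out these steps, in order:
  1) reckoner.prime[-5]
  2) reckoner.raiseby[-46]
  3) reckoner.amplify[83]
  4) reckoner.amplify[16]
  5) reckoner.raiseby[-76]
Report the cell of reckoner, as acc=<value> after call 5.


·→ prime(x: -5)
·← -5
·→ raiseby(x: -46)
·← -51
·→ amplify(x: 83)
·← -4233
·→ amplify(x: 16)
·← -67728
·→ raiseby(x: -76)
·← -67804

Answer: acc=-67804


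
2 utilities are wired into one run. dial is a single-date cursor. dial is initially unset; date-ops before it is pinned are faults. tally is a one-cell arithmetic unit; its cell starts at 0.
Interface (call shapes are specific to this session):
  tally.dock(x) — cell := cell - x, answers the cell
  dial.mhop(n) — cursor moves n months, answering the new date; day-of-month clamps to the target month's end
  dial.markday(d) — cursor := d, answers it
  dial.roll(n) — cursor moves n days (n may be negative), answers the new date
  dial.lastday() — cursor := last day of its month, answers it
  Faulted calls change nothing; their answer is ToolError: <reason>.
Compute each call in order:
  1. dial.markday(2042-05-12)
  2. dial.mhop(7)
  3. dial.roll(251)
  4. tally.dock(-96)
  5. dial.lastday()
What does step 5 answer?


Do: markday[2042-05-12]
See: 2042-05-12
Do: mhop[7]
See: 2042-12-12
Do: roll[251]
See: 2043-08-20
Do: dock[-96]
See: 96
Do: lastday[]
See: 2043-08-31

Answer: 2043-08-31


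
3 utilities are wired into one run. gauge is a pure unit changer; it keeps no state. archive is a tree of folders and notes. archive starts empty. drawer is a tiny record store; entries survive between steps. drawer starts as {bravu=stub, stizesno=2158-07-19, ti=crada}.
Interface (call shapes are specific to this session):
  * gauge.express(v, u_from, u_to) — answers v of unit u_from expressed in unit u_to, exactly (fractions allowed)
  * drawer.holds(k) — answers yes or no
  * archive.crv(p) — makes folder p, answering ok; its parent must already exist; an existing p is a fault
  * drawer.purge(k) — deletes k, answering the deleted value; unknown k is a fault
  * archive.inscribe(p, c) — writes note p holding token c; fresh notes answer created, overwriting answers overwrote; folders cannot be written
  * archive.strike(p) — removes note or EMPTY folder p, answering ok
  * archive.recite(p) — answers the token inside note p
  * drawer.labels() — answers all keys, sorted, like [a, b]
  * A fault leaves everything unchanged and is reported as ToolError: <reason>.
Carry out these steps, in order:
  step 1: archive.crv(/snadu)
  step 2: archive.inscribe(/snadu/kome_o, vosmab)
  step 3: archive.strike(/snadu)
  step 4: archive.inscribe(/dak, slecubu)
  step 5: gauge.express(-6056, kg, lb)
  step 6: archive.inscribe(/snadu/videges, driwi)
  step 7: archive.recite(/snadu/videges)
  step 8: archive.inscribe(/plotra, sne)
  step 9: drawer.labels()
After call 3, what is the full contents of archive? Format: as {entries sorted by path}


Do: archive.crv[p→/snadu]
See: ok
Do: archive.inscribe[p→/snadu/kome_o; c→vosmab]
See: created
Do: archive.strike[p→/snadu]
See: ToolError: not empty
Do: archive.inscribe[p→/dak; c→slecubu]
See: created
Do: gauge.express[v→-6056; u_from→kg; u_to→lb]
See: -605600000000/45359237
Do: archive.inscribe[p→/snadu/videges; c→driwi]
See: created
Do: archive.recite[p→/snadu/videges]
See: driwi
Do: archive.inscribe[p→/plotra; c→sne]
See: created
Do: drawer.labels[]
See: [bravu, stizesno, ti]

Answer: {snadu/, snadu/kome_o=vosmab}


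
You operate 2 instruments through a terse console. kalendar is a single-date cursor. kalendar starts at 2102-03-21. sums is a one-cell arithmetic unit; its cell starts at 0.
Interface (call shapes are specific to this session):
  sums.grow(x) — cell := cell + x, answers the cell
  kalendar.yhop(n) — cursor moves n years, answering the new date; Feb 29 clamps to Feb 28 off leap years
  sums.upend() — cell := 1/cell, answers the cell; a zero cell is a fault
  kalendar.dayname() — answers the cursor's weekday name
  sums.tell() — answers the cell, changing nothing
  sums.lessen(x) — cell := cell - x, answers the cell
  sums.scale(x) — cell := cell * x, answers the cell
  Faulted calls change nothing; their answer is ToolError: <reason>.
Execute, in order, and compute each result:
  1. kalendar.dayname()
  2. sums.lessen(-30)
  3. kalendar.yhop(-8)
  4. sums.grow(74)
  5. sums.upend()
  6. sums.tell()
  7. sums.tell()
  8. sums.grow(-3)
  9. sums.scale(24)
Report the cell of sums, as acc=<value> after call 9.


I use kalendar.dayname(), — result: Tuesday.
I run sums.lessen on x='-30', which returns 30.
I run kalendar.yhop on n='-8', — result: 2094-03-21.
I try sums.grow on x='74', — result: 104.
Using sums.upend(), which returns 1/104.
I try sums.tell(), — result: 1/104.
I use sums.tell(), → 1/104.
Invoking sums.grow on x='-3', which returns -311/104.
I try sums.scale on x='24', — result: -933/13.

Answer: acc=-933/13


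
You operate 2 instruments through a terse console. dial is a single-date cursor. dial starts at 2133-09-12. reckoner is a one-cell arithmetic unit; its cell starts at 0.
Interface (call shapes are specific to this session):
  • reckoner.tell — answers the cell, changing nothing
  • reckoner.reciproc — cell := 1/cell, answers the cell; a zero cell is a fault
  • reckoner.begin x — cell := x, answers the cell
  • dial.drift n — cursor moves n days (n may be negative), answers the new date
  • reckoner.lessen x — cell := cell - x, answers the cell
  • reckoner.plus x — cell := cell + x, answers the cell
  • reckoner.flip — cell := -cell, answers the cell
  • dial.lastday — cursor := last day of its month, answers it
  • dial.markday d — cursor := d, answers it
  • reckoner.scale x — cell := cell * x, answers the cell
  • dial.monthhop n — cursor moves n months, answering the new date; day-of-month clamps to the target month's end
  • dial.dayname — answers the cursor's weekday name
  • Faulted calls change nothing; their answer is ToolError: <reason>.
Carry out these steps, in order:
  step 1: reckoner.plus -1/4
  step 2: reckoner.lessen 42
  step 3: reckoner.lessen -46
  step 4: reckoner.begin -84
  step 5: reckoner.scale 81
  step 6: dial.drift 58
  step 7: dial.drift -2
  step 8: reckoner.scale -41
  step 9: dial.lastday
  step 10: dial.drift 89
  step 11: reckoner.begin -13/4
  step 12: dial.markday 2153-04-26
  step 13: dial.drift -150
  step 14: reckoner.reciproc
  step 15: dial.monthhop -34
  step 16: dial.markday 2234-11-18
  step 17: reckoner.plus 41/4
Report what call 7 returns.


I call reckoner.plus(-1/4), yielding -1/4.
I call reckoner.lessen(42), yielding -169/4.
I try reckoner.lessen(-46), which returns 15/4.
I invoke reckoner.begin(-84): -84.
I run reckoner.scale(81), giving -6804.
I run dial.drift(58), which returns 2133-11-09.
I run dial.drift(-2): 2133-11-07.
Now I run reckoner.scale(-41), giving 278964.
Invoking dial.lastday(), → 2133-11-30.
I call dial.drift(89), — result: 2134-02-27.
Using reckoner.begin(-13/4), and get -13/4.
Now I run dial.markday(2153-04-26), giving 2153-04-26.
Now I run dial.drift(-150), yielding 2152-11-27.
Invoking reckoner.reciproc(), and observe -4/13.
Using dial.monthhop(-34), which returns 2150-01-27.
I invoke dial.markday(2234-11-18), and get 2234-11-18.
Invoking reckoner.plus(41/4), and observe 517/52.

Answer: 2133-11-07


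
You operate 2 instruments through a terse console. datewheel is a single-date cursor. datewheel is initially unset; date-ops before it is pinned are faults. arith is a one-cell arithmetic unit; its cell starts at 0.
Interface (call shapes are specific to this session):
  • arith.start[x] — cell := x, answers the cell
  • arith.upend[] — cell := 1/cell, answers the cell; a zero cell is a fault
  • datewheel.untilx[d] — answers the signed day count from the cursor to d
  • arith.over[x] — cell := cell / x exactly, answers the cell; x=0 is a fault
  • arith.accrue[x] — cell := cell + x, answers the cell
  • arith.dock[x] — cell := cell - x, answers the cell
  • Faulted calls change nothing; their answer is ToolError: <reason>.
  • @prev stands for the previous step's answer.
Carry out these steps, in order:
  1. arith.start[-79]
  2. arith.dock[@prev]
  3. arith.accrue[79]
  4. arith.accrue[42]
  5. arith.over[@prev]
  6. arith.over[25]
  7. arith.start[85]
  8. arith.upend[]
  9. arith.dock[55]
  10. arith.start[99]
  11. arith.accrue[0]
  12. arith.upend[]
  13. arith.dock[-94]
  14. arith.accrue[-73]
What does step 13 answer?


Answer: 9307/99

Derivation:
;; 1. arith.start(x: -79) : -79
;; 2. arith.dock(x: @prev) : 0
;; 3. arith.accrue(x: 79) : 79
;; 4. arith.accrue(x: 42) : 121
;; 5. arith.over(x: @prev) : 1
;; 6. arith.over(x: 25) : 1/25
;; 7. arith.start(x: 85) : 85
;; 8. arith.upend() : 1/85
;; 9. arith.dock(x: 55) : -4674/85
;; 10. arith.start(x: 99) : 99
;; 11. arith.accrue(x: 0) : 99
;; 12. arith.upend() : 1/99
;; 13. arith.dock(x: -94) : 9307/99
;; 14. arith.accrue(x: -73) : 2080/99


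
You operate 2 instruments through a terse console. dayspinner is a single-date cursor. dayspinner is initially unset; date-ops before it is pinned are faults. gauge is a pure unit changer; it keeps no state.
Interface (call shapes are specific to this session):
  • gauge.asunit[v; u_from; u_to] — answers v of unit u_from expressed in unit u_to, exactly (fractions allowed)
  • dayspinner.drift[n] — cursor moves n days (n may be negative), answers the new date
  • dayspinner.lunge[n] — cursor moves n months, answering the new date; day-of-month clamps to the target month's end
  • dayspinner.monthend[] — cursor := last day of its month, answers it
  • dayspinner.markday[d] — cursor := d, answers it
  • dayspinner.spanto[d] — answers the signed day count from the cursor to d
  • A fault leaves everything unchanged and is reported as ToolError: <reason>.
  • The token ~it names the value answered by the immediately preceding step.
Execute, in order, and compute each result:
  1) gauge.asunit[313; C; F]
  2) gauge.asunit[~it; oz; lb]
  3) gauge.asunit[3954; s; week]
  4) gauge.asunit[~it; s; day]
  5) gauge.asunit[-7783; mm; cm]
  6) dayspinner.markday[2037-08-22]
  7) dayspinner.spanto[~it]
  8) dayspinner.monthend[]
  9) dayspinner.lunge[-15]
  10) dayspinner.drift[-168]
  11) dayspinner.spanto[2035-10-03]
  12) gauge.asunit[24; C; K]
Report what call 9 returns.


Act: gauge.asunit[v: 313; u_from: C; u_to: F]
Obs: 2977/5
Act: gauge.asunit[v: ~it; u_from: oz; u_to: lb]
Obs: 2977/80
Act: gauge.asunit[v: 3954; u_from: s; u_to: week]
Obs: 659/100800
Act: gauge.asunit[v: ~it; u_from: s; u_to: day]
Obs: 659/8709120000
Act: gauge.asunit[v: -7783; u_from: mm; u_to: cm]
Obs: -7783/10
Act: dayspinner.markday[d: 2037-08-22]
Obs: 2037-08-22
Act: dayspinner.spanto[d: ~it]
Obs: 0
Act: dayspinner.monthend[]
Obs: 2037-08-31
Act: dayspinner.lunge[n: -15]
Obs: 2036-05-31
Act: dayspinner.drift[n: -168]
Obs: 2035-12-15
Act: dayspinner.spanto[d: 2035-10-03]
Obs: -73
Act: gauge.asunit[v: 24; u_from: C; u_to: K]
Obs: 5943/20

Answer: 2036-05-31


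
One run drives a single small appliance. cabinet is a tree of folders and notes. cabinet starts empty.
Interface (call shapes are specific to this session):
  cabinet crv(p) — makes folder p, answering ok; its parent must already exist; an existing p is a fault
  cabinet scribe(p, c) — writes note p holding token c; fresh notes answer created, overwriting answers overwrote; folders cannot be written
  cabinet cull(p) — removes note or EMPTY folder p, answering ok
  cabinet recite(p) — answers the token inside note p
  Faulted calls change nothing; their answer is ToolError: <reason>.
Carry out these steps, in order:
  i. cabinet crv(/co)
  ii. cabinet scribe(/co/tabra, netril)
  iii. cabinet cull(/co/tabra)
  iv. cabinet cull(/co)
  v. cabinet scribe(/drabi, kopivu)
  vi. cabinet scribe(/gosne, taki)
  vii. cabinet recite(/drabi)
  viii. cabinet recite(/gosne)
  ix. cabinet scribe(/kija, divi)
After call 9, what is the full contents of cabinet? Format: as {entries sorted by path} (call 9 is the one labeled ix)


Answer: {drabi=kopivu, gosne=taki, kija=divi}

Derivation:
// cabinet crv(p='/co') == ok
// cabinet scribe(p='/co/tabra', c='netril') == created
// cabinet cull(p='/co/tabra') == ok
// cabinet cull(p='/co') == ok
// cabinet scribe(p='/drabi', c='kopivu') == created
// cabinet scribe(p='/gosne', c='taki') == created
// cabinet recite(p='/drabi') == kopivu
// cabinet recite(p='/gosne') == taki
// cabinet scribe(p='/kija', c='divi') == created


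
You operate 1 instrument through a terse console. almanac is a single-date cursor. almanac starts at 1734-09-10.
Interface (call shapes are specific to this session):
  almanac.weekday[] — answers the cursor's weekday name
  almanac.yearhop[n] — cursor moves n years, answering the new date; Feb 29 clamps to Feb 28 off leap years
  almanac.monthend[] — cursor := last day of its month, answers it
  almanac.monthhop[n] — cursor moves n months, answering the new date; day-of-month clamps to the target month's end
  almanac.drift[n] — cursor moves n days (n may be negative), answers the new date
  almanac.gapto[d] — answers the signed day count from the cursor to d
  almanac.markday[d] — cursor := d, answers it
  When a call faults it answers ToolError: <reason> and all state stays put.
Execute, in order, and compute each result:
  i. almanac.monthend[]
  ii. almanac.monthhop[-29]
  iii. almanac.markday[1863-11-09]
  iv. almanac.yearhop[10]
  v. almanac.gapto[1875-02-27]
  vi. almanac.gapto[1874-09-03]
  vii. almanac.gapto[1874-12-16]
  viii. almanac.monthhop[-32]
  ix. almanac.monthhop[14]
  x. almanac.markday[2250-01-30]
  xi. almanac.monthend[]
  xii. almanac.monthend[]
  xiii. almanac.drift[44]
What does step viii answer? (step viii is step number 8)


Using almanac.monthend(), → 1734-09-30.
I call almanac.monthhop using -29, and get 1732-04-30.
Calling almanac.markday using 1863-11-09, and get 1863-11-09.
Using almanac.yearhop using 10: 1873-11-09.
Using almanac.gapto using 1875-02-27, yielding 475.
I invoke almanac.gapto using 1874-09-03, which returns 298.
Now I run almanac.gapto using 1874-12-16, giving 402.
I run almanac.monthhop using -32, and see 1871-03-09.
Invoking almanac.monthhop using 14, and observe 1872-05-09.
I call almanac.markday using 2250-01-30, and see 2250-01-30.
Then almanac.monthend, yielding 2250-01-31.
Using almanac.monthend(), which returns 2250-01-31.
I invoke almanac.drift using 44: 2250-03-16.

Answer: 1871-03-09


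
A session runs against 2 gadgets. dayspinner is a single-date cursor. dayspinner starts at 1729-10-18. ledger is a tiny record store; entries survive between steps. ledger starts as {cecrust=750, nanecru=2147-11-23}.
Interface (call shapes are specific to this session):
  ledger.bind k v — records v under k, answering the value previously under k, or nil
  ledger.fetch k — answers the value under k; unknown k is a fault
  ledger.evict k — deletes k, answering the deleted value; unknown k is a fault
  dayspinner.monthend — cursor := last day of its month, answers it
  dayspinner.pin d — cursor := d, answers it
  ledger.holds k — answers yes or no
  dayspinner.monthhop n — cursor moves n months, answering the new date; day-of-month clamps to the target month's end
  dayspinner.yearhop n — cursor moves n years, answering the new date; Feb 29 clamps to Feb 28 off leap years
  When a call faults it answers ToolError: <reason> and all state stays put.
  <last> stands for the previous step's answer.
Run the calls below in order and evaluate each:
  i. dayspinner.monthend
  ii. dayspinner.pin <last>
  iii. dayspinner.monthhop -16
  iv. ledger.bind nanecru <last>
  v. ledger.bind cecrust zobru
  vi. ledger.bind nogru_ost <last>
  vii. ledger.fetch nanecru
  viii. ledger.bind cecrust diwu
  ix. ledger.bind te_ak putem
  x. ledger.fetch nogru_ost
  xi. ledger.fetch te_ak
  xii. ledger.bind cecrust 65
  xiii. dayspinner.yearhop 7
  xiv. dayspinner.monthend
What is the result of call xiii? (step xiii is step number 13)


Answer: 1735-06-30

Derivation:
Then monthend(): 1729-10-31.
Invoking pin(d→<last>), yielding 1729-10-31.
I run monthhop(n→-16), giving 1728-06-30.
I run bind(k→nanecru, v→<last>), — result: 2147-11-23.
I invoke bind(k→cecrust, v→zobru), yielding 750.
I try bind(k→nogru_ost, v→<last>): nil.
I try fetch(k→nanecru), and get 1728-06-30.
I invoke bind(k→cecrust, v→diwu), and get zobru.
Now I run bind(k→te_ak, v→putem): nil.
Invoking fetch(k→nogru_ost), and get 750.
Using fetch(k→te_ak), — result: putem.
Next I call bind(k→cecrust, v→65), giving diwu.
Calling yearhop(n→7), and get 1735-06-30.
Now I run monthend(), and observe 1735-06-30.


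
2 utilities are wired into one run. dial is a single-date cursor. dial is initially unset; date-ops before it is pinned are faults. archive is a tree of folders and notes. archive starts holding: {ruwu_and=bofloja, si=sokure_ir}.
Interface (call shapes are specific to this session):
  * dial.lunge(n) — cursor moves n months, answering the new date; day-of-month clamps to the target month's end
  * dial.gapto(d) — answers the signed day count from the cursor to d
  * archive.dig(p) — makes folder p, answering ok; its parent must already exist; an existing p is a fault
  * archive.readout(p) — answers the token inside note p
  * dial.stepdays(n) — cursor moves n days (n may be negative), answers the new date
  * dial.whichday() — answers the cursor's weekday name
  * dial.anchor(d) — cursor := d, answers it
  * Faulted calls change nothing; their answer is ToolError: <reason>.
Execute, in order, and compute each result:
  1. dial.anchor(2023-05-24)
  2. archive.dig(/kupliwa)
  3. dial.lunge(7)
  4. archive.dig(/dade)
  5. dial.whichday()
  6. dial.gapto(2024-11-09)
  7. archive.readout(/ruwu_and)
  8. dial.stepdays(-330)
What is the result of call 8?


Answer: 2023-01-28

Derivation:
;; 1. dial.anchor(d='2023-05-24') -> 2023-05-24
;; 2. archive.dig(p='/kupliwa') -> ok
;; 3. dial.lunge(n='7') -> 2023-12-24
;; 4. archive.dig(p='/dade') -> ok
;; 5. dial.whichday() -> Sunday
;; 6. dial.gapto(d='2024-11-09') -> 321
;; 7. archive.readout(p='/ruwu_and') -> bofloja
;; 8. dial.stepdays(n='-330') -> 2023-01-28


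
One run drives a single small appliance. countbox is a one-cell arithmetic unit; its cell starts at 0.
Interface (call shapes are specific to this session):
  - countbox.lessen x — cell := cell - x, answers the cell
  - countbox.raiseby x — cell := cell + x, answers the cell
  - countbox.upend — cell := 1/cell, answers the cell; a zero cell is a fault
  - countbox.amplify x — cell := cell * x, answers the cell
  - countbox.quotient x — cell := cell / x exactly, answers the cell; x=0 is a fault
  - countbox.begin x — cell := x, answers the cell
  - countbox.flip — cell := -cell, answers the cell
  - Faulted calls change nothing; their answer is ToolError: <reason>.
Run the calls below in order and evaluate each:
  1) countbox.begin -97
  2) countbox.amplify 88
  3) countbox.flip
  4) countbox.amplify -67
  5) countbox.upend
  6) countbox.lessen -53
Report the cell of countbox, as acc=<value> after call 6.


Answer: acc=30311335/571912

Derivation:
Act: begin[x→-97]
Obs: -97
Act: amplify[x→88]
Obs: -8536
Act: flip[]
Obs: 8536
Act: amplify[x→-67]
Obs: -571912
Act: upend[]
Obs: -1/571912
Act: lessen[x→-53]
Obs: 30311335/571912


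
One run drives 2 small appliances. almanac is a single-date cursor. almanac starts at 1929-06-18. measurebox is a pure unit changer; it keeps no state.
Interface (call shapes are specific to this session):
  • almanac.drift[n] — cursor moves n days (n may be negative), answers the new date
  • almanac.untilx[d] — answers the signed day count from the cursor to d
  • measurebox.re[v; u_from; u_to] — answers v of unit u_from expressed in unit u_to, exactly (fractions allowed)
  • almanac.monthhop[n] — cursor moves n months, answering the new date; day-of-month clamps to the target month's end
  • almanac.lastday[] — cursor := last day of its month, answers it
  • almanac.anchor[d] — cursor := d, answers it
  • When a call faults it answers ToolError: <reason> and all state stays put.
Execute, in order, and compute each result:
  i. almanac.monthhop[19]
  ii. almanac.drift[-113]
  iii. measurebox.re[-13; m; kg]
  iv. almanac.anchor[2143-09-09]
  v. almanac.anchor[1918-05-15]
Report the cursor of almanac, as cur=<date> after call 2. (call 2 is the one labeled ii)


Answer: cur=1930-09-27

Derivation:
Step: almanac.monthhop[n→19]
Result: 1931-01-18
Step: almanac.drift[n→-113]
Result: 1930-09-27
Step: measurebox.re[v→-13; u_from→m; u_to→kg]
Result: ToolError: incompatible units
Step: almanac.anchor[d→2143-09-09]
Result: 2143-09-09
Step: almanac.anchor[d→1918-05-15]
Result: 1918-05-15


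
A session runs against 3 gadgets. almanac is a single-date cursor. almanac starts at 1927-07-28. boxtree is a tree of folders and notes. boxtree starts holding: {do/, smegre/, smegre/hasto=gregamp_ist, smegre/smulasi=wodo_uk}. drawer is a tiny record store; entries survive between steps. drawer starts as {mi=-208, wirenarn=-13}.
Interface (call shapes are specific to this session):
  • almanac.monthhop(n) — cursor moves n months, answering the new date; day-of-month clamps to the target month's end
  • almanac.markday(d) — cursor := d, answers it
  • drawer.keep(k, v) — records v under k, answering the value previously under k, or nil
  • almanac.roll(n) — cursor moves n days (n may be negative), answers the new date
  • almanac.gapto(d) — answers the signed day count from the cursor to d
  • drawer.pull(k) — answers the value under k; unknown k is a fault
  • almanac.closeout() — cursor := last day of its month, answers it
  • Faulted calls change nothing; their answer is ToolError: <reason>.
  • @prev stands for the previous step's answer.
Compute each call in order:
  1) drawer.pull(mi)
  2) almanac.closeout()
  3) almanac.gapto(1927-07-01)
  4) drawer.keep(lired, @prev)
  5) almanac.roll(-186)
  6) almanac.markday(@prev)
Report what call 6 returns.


-> drawer.pull(k→mi)
<- -208
-> almanac.closeout()
<- 1927-07-31
-> almanac.gapto(d→1927-07-01)
<- -30
-> drawer.keep(k→lired, v→@prev)
<- nil
-> almanac.roll(n→-186)
<- 1927-01-26
-> almanac.markday(d→@prev)
<- 1927-01-26

Answer: 1927-01-26


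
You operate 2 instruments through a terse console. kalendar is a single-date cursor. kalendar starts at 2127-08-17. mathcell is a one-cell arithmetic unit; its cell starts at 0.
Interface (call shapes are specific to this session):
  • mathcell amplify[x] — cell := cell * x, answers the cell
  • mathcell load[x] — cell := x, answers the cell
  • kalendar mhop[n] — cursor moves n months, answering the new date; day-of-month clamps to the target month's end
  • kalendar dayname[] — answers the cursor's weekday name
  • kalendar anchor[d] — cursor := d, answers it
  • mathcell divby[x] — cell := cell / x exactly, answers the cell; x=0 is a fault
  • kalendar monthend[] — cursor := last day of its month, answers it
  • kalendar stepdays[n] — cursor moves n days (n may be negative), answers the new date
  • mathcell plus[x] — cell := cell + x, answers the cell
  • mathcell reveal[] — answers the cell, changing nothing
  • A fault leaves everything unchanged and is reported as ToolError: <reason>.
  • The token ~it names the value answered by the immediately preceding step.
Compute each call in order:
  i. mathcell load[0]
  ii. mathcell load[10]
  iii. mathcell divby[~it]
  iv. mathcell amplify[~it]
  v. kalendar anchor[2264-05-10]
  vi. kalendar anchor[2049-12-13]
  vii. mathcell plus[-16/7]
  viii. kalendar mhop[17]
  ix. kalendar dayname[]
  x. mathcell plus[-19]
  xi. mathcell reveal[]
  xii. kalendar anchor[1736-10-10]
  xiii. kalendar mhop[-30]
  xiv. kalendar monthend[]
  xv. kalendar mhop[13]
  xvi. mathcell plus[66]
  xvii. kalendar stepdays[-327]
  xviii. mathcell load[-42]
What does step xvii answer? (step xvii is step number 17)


-> mathcell load(x='0')
<- 0
-> mathcell load(x='10')
<- 10
-> mathcell divby(x='~it')
<- 1
-> mathcell amplify(x='~it')
<- 1
-> kalendar anchor(d='2264-05-10')
<- 2264-05-10
-> kalendar anchor(d='2049-12-13')
<- 2049-12-13
-> mathcell plus(x='-16/7')
<- -9/7
-> kalendar mhop(n='17')
<- 2051-05-13
-> kalendar dayname()
<- Saturday
-> mathcell plus(x='-19')
<- -142/7
-> mathcell reveal()
<- -142/7
-> kalendar anchor(d='1736-10-10')
<- 1736-10-10
-> kalendar mhop(n='-30')
<- 1734-04-10
-> kalendar monthend()
<- 1734-04-30
-> kalendar mhop(n='13')
<- 1735-05-30
-> mathcell plus(x='66')
<- 320/7
-> kalendar stepdays(n='-327')
<- 1734-07-07
-> mathcell load(x='-42')
<- -42

Answer: 1734-07-07


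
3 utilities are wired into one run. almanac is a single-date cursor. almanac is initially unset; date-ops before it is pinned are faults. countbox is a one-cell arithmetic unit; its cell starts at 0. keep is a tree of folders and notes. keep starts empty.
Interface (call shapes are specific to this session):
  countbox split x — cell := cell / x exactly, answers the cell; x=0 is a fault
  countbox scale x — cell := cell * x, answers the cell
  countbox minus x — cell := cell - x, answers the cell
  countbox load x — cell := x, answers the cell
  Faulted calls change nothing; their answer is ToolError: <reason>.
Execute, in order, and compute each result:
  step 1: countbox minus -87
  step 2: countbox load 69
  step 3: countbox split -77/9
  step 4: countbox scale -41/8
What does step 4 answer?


Answer: 25461/616

Derivation:
I call countbox minus passing x: -87, and observe 87.
Then countbox load passing x: 69, which returns 69.
Then countbox split passing x: -77/9, and observe -621/77.
Using countbox scale passing x: -41/8, — result: 25461/616.


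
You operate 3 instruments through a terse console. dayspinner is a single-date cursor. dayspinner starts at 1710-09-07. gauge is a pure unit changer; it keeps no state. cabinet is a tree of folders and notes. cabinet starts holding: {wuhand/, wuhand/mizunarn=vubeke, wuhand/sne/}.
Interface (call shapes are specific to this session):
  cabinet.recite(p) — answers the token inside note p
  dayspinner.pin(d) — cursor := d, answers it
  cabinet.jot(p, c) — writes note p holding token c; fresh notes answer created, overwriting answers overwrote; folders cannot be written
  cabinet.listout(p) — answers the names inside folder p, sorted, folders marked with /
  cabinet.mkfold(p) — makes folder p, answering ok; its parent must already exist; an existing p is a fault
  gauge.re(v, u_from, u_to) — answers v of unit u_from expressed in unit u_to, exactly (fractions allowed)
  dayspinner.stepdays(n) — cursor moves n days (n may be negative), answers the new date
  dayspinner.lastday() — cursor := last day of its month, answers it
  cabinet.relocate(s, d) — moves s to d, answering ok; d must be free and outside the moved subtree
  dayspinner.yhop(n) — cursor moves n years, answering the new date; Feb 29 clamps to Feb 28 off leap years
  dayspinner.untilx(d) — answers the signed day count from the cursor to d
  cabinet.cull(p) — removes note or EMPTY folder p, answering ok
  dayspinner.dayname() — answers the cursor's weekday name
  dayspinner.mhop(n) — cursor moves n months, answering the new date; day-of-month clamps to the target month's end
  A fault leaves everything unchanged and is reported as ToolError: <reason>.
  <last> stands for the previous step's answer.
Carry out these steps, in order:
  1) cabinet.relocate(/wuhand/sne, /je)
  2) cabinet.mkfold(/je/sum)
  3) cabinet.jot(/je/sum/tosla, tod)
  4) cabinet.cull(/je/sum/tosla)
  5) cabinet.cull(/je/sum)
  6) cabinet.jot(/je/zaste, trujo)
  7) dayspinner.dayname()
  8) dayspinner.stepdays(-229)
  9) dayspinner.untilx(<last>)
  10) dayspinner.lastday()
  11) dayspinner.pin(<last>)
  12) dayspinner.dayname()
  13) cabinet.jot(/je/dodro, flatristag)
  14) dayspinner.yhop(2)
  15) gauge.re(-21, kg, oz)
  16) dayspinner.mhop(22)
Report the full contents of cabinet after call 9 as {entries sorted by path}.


Answer: {je/, je/zaste=trujo, wuhand/, wuhand/mizunarn=vubeke}

Derivation:
Do: cabinet.relocate[s='/wuhand/sne'; d='/je']
See: ok
Do: cabinet.mkfold[p='/je/sum']
See: ok
Do: cabinet.jot[p='/je/sum/tosla'; c='tod']
See: created
Do: cabinet.cull[p='/je/sum/tosla']
See: ok
Do: cabinet.cull[p='/je/sum']
See: ok
Do: cabinet.jot[p='/je/zaste'; c='trujo']
See: created
Do: dayspinner.dayname[]
See: Sunday
Do: dayspinner.stepdays[n='-229']
See: 1710-01-21
Do: dayspinner.untilx[d='<last>']
See: 0
Do: dayspinner.lastday[]
See: 1710-01-31
Do: dayspinner.pin[d='<last>']
See: 1710-01-31
Do: dayspinner.dayname[]
See: Friday
Do: cabinet.jot[p='/je/dodro'; c='flatristag']
See: created
Do: dayspinner.yhop[n='2']
See: 1712-01-31
Do: gauge.re[v='-21'; u_from='kg'; u_to='oz']
See: -4800000000/6479891
Do: dayspinner.mhop[n='22']
See: 1713-11-30


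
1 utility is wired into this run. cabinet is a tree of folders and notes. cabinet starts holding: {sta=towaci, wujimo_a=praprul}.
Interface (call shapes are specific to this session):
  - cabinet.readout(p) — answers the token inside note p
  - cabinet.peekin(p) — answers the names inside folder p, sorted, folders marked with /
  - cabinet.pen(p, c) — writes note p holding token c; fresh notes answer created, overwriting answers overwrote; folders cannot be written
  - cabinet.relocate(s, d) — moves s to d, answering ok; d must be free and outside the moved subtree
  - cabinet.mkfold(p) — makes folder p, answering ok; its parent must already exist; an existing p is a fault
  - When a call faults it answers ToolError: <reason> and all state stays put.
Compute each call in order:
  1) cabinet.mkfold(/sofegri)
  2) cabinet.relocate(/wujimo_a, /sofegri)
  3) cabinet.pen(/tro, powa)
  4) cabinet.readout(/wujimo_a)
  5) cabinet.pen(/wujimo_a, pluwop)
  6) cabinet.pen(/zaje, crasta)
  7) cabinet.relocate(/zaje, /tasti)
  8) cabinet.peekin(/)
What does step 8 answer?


I use cabinet.mkfold passing /sofegri, giving ok.
Next I call cabinet.relocate passing /wujimo_a, /sofegri, and see ToolError: exists.
I invoke cabinet.pen passing /tro, powa, giving created.
Now I run cabinet.readout passing /wujimo_a, and observe praprul.
Using cabinet.pen passing /wujimo_a, pluwop, — result: overwrote.
Invoking cabinet.pen passing /zaje, crasta, giving created.
I run cabinet.relocate passing /zaje, /tasti: ok.
I try cabinet.peekin passing /, yielding [sofegri/, sta, tasti, tro, wujimo_a].

Answer: [sofegri/, sta, tasti, tro, wujimo_a]


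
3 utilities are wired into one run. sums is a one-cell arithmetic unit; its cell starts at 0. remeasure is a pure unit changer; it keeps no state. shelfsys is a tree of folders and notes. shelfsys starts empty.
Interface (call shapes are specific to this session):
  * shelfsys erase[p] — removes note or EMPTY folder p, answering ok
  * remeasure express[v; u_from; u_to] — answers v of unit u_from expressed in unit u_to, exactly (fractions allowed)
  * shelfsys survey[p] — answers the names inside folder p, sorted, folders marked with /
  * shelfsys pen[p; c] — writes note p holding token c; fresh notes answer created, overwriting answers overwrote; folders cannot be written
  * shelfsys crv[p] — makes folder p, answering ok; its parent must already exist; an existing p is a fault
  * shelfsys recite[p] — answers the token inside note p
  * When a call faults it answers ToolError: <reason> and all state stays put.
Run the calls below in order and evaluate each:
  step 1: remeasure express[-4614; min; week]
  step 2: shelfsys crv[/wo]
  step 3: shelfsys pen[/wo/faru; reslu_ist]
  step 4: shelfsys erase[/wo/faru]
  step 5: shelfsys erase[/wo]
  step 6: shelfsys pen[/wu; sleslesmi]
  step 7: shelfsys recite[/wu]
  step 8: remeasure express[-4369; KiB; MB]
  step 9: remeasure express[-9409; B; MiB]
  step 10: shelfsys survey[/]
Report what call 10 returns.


Answer: [wu]

Derivation:
==> remeasure express(v=-4614, u_from=min, u_to=week)
<== -769/1680
==> shelfsys crv(p=/wo)
<== ok
==> shelfsys pen(p=/wo/faru, c=reslu_ist)
<== created
==> shelfsys erase(p=/wo/faru)
<== ok
==> shelfsys erase(p=/wo)
<== ok
==> shelfsys pen(p=/wu, c=sleslesmi)
<== created
==> shelfsys recite(p=/wu)
<== sleslesmi
==> remeasure express(v=-4369, u_from=KiB, u_to=MB)
<== -69904/15625
==> remeasure express(v=-9409, u_from=B, u_to=MiB)
<== -9409/1048576
==> shelfsys survey(p=/)
<== [wu]
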